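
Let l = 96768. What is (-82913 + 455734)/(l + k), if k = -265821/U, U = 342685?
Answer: 127760164385/33160676259 ≈ 3.8528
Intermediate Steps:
k = -265821/342685 ≈ -0.77570
(-82913 + 455734)/(l + k) = (-82913 + 455734)/(96768 - 265821/342685) = 372821/(33160676259/342685) = 372821*(342685/33160676259) = 127760164385/33160676259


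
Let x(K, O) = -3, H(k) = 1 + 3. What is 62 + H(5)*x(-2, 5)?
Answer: 50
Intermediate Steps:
H(k) = 4
62 + H(5)*x(-2, 5) = 62 + 4*(-3) = 62 - 12 = 50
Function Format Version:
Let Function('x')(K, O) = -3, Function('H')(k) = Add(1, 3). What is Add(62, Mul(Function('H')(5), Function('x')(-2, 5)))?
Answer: 50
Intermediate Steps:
Function('H')(k) = 4
Add(62, Mul(Function('H')(5), Function('x')(-2, 5))) = Add(62, Mul(4, -3)) = Add(62, -12) = 50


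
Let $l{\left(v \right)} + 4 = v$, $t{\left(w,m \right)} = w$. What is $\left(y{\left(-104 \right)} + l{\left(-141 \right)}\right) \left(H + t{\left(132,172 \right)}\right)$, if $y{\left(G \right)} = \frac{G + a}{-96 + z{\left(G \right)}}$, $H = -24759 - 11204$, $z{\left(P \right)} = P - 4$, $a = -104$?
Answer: $\frac{263107033}{51} \approx 5.159 \cdot 10^{6}$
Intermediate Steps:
$z{\left(P \right)} = -4 + P$
$H = -35963$
$l{\left(v \right)} = -4 + v$
$y{\left(G \right)} = \frac{-104 + G}{-100 + G}$ ($y{\left(G \right)} = \frac{G - 104}{-96 + \left(-4 + G\right)} = \frac{-104 + G}{-100 + G}$)
$\left(y{\left(-104 \right)} + l{\left(-141 \right)}\right) \left(H + t{\left(132,172 \right)}\right) = \left(\frac{-104 - 104}{-100 - 104} - 145\right) \left(-35963 + 132\right) = \left(\frac{1}{-204} \left(-208\right) - 145\right) \left(-35831\right) = \left(\left(- \frac{1}{204}\right) \left(-208\right) - 145\right) \left(-35831\right) = \left(\frac{52}{51} - 145\right) \left(-35831\right) = \left(- \frac{7343}{51}\right) \left(-35831\right) = \frac{263107033}{51}$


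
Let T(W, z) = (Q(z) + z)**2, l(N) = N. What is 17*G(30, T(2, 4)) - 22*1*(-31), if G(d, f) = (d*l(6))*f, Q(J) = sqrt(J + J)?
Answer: 74122 + 48960*sqrt(2) ≈ 1.4336e+5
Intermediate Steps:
Q(J) = sqrt(2)*sqrt(J) (Q(J) = sqrt(2*J) = sqrt(2)*sqrt(J))
T(W, z) = (z + sqrt(2)*sqrt(z))**2 (T(W, z) = (sqrt(2)*sqrt(z) + z)**2 = (z + sqrt(2)*sqrt(z))**2)
G(d, f) = 6*d*f (G(d, f) = (d*6)*f = (6*d)*f = 6*d*f)
17*G(30, T(2, 4)) - 22*1*(-31) = 17*(6*30*(4 + sqrt(2)*sqrt(4))**2) - 22*1*(-31) = 17*(6*30*(4 + sqrt(2)*2)**2) - 22*(-31) = 17*(6*30*(4 + 2*sqrt(2))**2) + 682 = 17*(180*(4 + 2*sqrt(2))**2) + 682 = 3060*(4 + 2*sqrt(2))**2 + 682 = 682 + 3060*(4 + 2*sqrt(2))**2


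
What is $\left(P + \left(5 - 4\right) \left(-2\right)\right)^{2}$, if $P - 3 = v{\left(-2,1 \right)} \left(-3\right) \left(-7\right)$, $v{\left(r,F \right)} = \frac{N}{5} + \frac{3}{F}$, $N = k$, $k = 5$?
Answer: $7225$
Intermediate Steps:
$N = 5$
$v{\left(r,F \right)} = 1 + \frac{3}{F}$ ($v{\left(r,F \right)} = \frac{5}{5} + \frac{3}{F} = 5 \cdot \frac{1}{5} + \frac{3}{F} = 1 + \frac{3}{F}$)
$P = 87$ ($P = 3 + \frac{3 + 1}{1} \left(-3\right) \left(-7\right) = 3 + 1 \cdot 4 \left(-3\right) \left(-7\right) = 3 + 4 \left(-3\right) \left(-7\right) = 3 - -84 = 3 + 84 = 87$)
$\left(P + \left(5 - 4\right) \left(-2\right)\right)^{2} = \left(87 + \left(5 - 4\right) \left(-2\right)\right)^{2} = \left(87 + 1 \left(-2\right)\right)^{2} = \left(87 - 2\right)^{2} = 85^{2} = 7225$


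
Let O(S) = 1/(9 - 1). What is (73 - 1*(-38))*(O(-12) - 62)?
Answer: -54945/8 ≈ -6868.1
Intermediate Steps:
O(S) = 1/8
(73 - 1*(-38))*(O(-12) - 62) = (73 - 1*(-38))*(1/8 - 62) = (73 + 38)*(-495/8) = 111*(-495/8) = -54945/8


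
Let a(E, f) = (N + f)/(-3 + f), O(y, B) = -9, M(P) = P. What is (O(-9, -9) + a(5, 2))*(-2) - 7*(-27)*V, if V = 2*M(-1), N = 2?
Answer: -352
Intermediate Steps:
V = -2 (V = 2*(-1) = -2)
a(E, f) = (2 + f)/(-3 + f)
(O(-9, -9) + a(5, 2))*(-2) - 7*(-27)*V = (-9 + (2 + 2)/(-3 + 2))*(-2) - 7*(-27)*(-2) = (-9 + 4/(-1))*(-2) - (-189)*(-2) = (-9 - 1*4)*(-2) - 1*378 = (-9 - 4)*(-2) - 378 = -13*(-2) - 378 = 26 - 378 = -352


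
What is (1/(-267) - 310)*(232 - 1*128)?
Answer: -8608184/267 ≈ -32240.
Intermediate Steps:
(1/(-267) - 310)*(232 - 1*128) = (-1/267 - 310)*(232 - 128) = -82771/267*104 = -8608184/267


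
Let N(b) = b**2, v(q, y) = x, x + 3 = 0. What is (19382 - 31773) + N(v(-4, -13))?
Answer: -12382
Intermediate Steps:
x = -3 (x = -3 + 0 = -3)
v(q, y) = -3
(19382 - 31773) + N(v(-4, -13)) = (19382 - 31773) + (-3)**2 = -12391 + 9 = -12382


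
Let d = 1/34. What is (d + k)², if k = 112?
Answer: 14508481/1156 ≈ 12551.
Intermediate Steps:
d = 1/34 ≈ 0.029412
(d + k)² = (1/34 + 112)² = (3809/34)² = 14508481/1156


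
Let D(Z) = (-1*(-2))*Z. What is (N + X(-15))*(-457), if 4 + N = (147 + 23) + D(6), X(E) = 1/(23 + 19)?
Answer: -3416989/42 ≈ -81357.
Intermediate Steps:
D(Z) = 2*Z
X(E) = 1/42
N = 178 (N = -4 + ((147 + 23) + 2*6) = -4 + (170 + 12) = -4 + 182 = 178)
(N + X(-15))*(-457) = (178 + 1/42)*(-457) = (7477/42)*(-457) = -3416989/42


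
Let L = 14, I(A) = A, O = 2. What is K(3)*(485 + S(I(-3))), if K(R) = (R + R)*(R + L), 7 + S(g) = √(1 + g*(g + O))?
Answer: 48960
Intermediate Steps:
S(g) = -7 + √(1 + g*(2 + g)) (S(g) = -7 + √(1 + g*(g + 2)) = -7 + √(1 + g*(2 + g)))
K(R) = 2*R*(14 + R) (K(R) = (R + R)*(R + 14) = (2*R)*(14 + R) = 2*R*(14 + R))
K(3)*(485 + S(I(-3))) = (2*3*(14 + 3))*(485 + (-7 + √(1 + (-3)² + 2*(-3)))) = (2*3*17)*(485 + (-7 + √(1 + 9 - 6))) = 102*(485 + (-7 + √4)) = 102*(485 + (-7 + 2)) = 102*(485 - 5) = 102*480 = 48960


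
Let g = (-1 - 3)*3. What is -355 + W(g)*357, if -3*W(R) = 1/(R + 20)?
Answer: -2959/8 ≈ -369.88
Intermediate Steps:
g = -12 (g = -4*3 = -12)
W(R) = -1/(3*(20 + R)) (W(R) = -1/(3*(R + 20)) = -1/(3*(20 + R)))
-355 + W(g)*357 = -355 - 1/(60 + 3*(-12))*357 = -355 - 1/(60 - 36)*357 = -355 - 1/24*357 = -355 - 119/8 = -2959/8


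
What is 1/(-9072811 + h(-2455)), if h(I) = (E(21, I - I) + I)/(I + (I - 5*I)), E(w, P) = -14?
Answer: -2455/22273751828 ≈ -1.1022e-7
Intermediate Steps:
h(I) = -(-14 + I)/(3*I) (h(I) = (-14 + I)/(I + (I - 5*I)) = (-14 + I)/(I - 4*I) = (-14 + I)/((-3*I)) = (-14 + I)*(-1/(3*I)) = -(-14 + I)/(3*I))
1/(-9072811 + h(-2455)) = 1/(-9072811 + (⅓)*(14 - 1*(-2455))/(-2455)) = 1/(-9072811 + (⅓)*(-1/2455)*(14 + 2455)) = 1/(-9072811 + (⅓)*(-1/2455)*2469) = 1/(-9072811 - 823/2455) = 1/(-22273751828/2455) = -2455/22273751828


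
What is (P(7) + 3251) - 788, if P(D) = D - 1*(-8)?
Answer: 2478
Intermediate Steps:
P(D) = 8 + D (P(D) = D + 8 = 8 + D)
(P(7) + 3251) - 788 = ((8 + 7) + 3251) - 788 = (15 + 3251) - 788 = 3266 - 788 = 2478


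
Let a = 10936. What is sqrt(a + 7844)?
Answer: 2*sqrt(4695) ≈ 137.04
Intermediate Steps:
sqrt(a + 7844) = sqrt(10936 + 7844) = sqrt(18780) = 2*sqrt(4695)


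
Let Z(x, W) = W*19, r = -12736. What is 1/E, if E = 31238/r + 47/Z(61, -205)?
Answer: -24803360/61135301 ≈ -0.40571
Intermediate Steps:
Z(x, W) = 19*W
E = -61135301/24803360 (E = 31238/(-12736) + 47/((19*(-205))) = 31238*(-1/12736) + 47/(-3895) = -15619/6368 + 47*(-1/3895) = -15619/6368 - 47/3895 = -61135301/24803360 ≈ -2.4648)
1/E = 1/(-61135301/24803360) = -24803360/61135301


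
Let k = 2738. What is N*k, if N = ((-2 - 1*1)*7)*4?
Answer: -229992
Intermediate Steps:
N = -84 (N = ((-2 - 1)*7)*4 = -3*7*4 = -21*4 = -84)
N*k = -84*2738 = -229992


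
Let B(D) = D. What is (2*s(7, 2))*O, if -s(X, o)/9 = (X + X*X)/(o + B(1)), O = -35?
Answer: 11760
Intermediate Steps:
s(X, o) = -9*(X + X²)/(1 + o) (s(X, o) = -9*(X + X*X)/(o + 1) = -9*(X + X²)/(1 + o))
(2*s(7, 2))*O = (2*(-9*7*(1 + 7)/(1 + 2)))*(-35) = (2*(-9*7*8/3))*(-35) = (2*(-9*7*⅓*8))*(-35) = (2*(-168))*(-35) = -336*(-35) = 11760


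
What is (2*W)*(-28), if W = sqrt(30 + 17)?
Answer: -56*sqrt(47) ≈ -383.92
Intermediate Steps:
W = sqrt(47) ≈ 6.8557
(2*W)*(-28) = (2*sqrt(47))*(-28) = -56*sqrt(47)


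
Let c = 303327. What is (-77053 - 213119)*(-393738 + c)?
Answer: 26234740692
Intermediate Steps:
(-77053 - 213119)*(-393738 + c) = (-77053 - 213119)*(-393738 + 303327) = -290172*(-90411) = 26234740692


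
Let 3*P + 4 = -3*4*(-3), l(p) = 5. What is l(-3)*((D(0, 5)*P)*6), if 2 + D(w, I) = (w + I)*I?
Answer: 7360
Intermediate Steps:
P = 32/3 (P = -4/3 + (-3*4*(-3))/3 = -4/3 + (-12*(-3))/3 = -4/3 + (⅓)*36 = -4/3 + 12 = 32/3 ≈ 10.667)
D(w, I) = -2 + I*(I + w) (D(w, I) = -2 + (w + I)*I = -2 + (I + w)*I = -2 + I*(I + w))
l(-3)*((D(0, 5)*P)*6) = 5*(((-2 + 5² + 5*0)*(32/3))*6) = 5*(((-2 + 25 + 0)*(32/3))*6) = 5*((23*(32/3))*6) = 5*((736/3)*6) = 5*1472 = 7360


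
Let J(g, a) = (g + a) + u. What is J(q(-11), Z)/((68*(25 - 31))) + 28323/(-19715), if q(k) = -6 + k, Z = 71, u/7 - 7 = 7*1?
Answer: -1819058/1005465 ≈ -1.8092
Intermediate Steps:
u = 98 (u = 49 + 7*(7*1) = 49 + 7*7 = 49 + 49 = 98)
J(g, a) = 98 + a + g (J(g, a) = (g + a) + 98 = (a + g) + 98 = 98 + a + g)
J(q(-11), Z)/((68*(25 - 31))) + 28323/(-19715) = (98 + 71 + (-6 - 11))/((68*(25 - 31))) + 28323/(-19715) = (98 + 71 - 17)/((68*(-6))) + 28323*(-1/19715) = 152/(-408) - 28323/19715 = 152*(-1/408) - 28323/19715 = -19/51 - 28323/19715 = -1819058/1005465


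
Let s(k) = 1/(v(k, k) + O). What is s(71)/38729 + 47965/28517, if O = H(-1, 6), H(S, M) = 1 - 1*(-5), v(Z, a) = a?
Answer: 143038037862/85041486761 ≈ 1.6820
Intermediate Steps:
H(S, M) = 6 (H(S, M) = 1 + 5 = 6)
O = 6
s(k) = 1/(6 + k) (s(k) = 1/(k + 6) = 1/(6 + k))
s(71)/38729 + 47965/28517 = 1/((6 + 71)*38729) + 47965/28517 = (1/38729)/77 + 47965*(1/28517) = (1/77)*(1/38729) + 47965/28517 = 1/2982133 + 47965/28517 = 143038037862/85041486761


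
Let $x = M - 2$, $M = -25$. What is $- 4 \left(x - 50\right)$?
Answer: $308$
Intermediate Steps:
$x = -27$ ($x = -25 - 2 = -27$)
$- 4 \left(x - 50\right) = - 4 \left(-27 - 50\right) = \left(-4\right) \left(-77\right) = 308$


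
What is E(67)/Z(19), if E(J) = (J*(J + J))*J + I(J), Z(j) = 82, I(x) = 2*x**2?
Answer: 305252/41 ≈ 7445.2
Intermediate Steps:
E(J) = 2*J**2 + 2*J**3 (E(J) = (J*(J + J))*J + 2*J**2 = (J*(2*J))*J + 2*J**2 = (2*J**2)*J + 2*J**2 = 2*J**3 + 2*J**2 = 2*J**2 + 2*J**3)
E(67)/Z(19) = (2*67**2*(1 + 67))/82 = (2*4489*68)*(1/82) = 610504*(1/82) = 305252/41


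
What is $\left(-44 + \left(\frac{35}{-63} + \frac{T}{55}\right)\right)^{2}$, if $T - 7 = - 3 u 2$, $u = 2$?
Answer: $\frac{19536400}{9801} \approx 1993.3$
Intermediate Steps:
$T = -5$ ($T = 7 + \left(-3\right) 2 \cdot 2 = 7 - 12 = -5$)
$\left(-44 + \left(\frac{35}{-63} + \frac{T}{55}\right)\right)^{2} = \left(-44 + \left(\frac{35}{-63} - \frac{5}{55}\right)\right)^{2} = \left(-44 + \left(35 \left(- \frac{1}{63}\right) - \frac{1}{11}\right)\right)^{2} = \left(-44 - \frac{64}{99}\right)^{2} = \left(- \frac{4420}{99}\right)^{2} = \frac{19536400}{9801}$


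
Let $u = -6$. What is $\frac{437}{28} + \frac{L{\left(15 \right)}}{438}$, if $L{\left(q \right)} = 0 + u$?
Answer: $\frac{31873}{2044} \approx 15.593$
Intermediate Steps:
$L{\left(q \right)} = -6$ ($L{\left(q \right)} = 0 - 6 = -6$)
$\frac{437}{28} + \frac{L{\left(15 \right)}}{438} = \frac{437}{28} - \frac{6}{438} = 437 \cdot \frac{1}{28} - \frac{1}{73} = \frac{437}{28} - \frac{1}{73} = \frac{31873}{2044}$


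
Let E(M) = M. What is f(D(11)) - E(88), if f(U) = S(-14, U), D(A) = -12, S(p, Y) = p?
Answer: -102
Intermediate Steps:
f(U) = -14
f(D(11)) - E(88) = -14 - 1*88 = -14 - 88 = -102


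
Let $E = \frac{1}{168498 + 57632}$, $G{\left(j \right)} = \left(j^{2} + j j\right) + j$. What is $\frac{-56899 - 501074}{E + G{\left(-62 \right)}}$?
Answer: $- \frac{9705725730}{132651337} \approx -73.167$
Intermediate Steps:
$G{\left(j \right)} = j + 2 j^{2}$ ($G{\left(j \right)} = \left(j^{2} + j^{2}\right) + j = 2 j^{2} + j = j + 2 j^{2}$)
$E = \frac{1}{226130} \approx 4.4222 \cdot 10^{-6}$
$\frac{-56899 - 501074}{E + G{\left(-62 \right)}} = \frac{-56899 - 501074}{\frac{1}{226130} - 62 \left(1 + 2 \left(-62\right)\right)} = - \frac{557973}{\frac{1}{226130} - 62 \left(1 - 124\right)} = - \frac{557973}{\frac{1}{226130} - -7626} = - \frac{557973}{\frac{1}{226130} + 7626} = - \frac{557973}{\frac{1724467381}{226130}} = \left(-557973\right) \frac{226130}{1724467381} = - \frac{9705725730}{132651337}$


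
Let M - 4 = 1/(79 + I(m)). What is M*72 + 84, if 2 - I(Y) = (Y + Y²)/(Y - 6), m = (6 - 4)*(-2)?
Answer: 51084/137 ≈ 372.88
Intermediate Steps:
m = -4 (m = 2*(-2) = -4)
I(Y) = 2 - (Y + Y²)/(-6 + Y) (I(Y) = 2 - (Y + Y²)/(Y - 6) = 2 - (Y + Y²)/(-6 + Y))
M = 1649/411 (M = 4 + 1/(79 + (-12 - 4 - 1*(-4)²)/(-6 - 4)) = 4 + 1/(79 + (-12 - 4 - 1*16)/(-10)) = 4 + 1/(79 - (-12 - 4 - 16)/10) = 4 + 1/(79 - ⅒*(-32)) = 4 + 1/(79 + 16/5) = 4 + 1/(411/5) = 4 + 5/411 = 1649/411 ≈ 4.0122)
M*72 + 84 = (1649/411)*72 + 84 = 39576/137 + 84 = 51084/137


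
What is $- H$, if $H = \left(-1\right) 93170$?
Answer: $93170$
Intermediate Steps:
$H = -93170$
$- H = \left(-1\right) \left(-93170\right) = 93170$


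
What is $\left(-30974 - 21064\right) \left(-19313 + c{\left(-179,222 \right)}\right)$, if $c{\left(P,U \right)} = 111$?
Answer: $999233676$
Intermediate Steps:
$\left(-30974 - 21064\right) \left(-19313 + c{\left(-179,222 \right)}\right) = \left(-30974 - 21064\right) \left(-19313 + 111\right) = \left(-52038\right) \left(-19202\right) = 999233676$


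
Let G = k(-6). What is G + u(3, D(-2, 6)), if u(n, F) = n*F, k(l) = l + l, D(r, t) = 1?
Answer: -9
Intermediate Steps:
k(l) = 2*l
u(n, F) = F*n
G = -12 (G = 2*(-6) = -12)
G + u(3, D(-2, 6)) = -12 + 1*3 = -12 + 3 = -9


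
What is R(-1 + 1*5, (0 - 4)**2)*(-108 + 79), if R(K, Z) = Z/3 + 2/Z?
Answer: -3799/24 ≈ -158.29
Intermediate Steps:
R(K, Z) = 2/Z + Z/3 (R(K, Z) = Z*(1/3) + 2/Z = Z/3 + 2/Z = 2/Z + Z/3)
R(-1 + 1*5, (0 - 4)**2)*(-108 + 79) = (2/((0 - 4)**2) + (0 - 4)**2/3)*(-108 + 79) = (2/((-4)**2) + (1/3)*(-4)**2)*(-29) = (2/16 + (1/3)*16)*(-29) = (2*(1/16) + 16/3)*(-29) = (1/8 + 16/3)*(-29) = (131/24)*(-29) = -3799/24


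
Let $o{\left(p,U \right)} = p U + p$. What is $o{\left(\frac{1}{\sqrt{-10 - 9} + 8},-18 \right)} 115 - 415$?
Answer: $\frac{5 \left(- 83 \sqrt{19} + 1055 i\right)}{\sqrt{19} - 8 i} \approx -603.43 + 102.67 i$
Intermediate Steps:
$o{\left(p,U \right)} = p + U p$ ($o{\left(p,U \right)} = U p + p = p + U p$)
$o{\left(\frac{1}{\sqrt{-10 - 9} + 8},-18 \right)} 115 - 415 = \frac{1 - 18}{\sqrt{-10 - 9} + 8} \cdot 115 - 415 = \frac{1}{\sqrt{-19} + 8} \left(-17\right) 115 - 415 = \frac{1}{i \sqrt{19} + 8} \left(-17\right) 115 - 415 = \frac{1}{8 + i \sqrt{19}} \left(-17\right) 115 - 415 = - \frac{17}{8 + i \sqrt{19}} \cdot 115 - 415 = - \frac{1955}{8 + i \sqrt{19}} - 415 = -415 - \frac{1955}{8 + i \sqrt{19}}$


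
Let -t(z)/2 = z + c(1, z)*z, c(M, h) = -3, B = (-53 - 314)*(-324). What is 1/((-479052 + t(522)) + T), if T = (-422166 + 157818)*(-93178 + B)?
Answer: -1/6802151004 ≈ -1.4701e-10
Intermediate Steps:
B = 118908 (B = -367*(-324) = 118908)
t(z) = 4*z (t(z) = -2*(z - 3*z) = -(-4)*z = 4*z)
T = -6801674040 (T = (-422166 + 157818)*(-93178 + 118908) = -264348*25730 = -6801674040)
1/((-479052 + t(522)) + T) = 1/((-479052 + 4*522) - 6801674040) = 1/((-479052 + 2088) - 6801674040) = 1/(-476964 - 6801674040) = 1/(-6802151004) = -1/6802151004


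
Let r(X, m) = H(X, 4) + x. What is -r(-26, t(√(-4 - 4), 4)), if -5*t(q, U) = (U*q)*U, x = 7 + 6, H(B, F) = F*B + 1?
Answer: 90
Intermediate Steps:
H(B, F) = 1 + B*F (H(B, F) = B*F + 1 = 1 + B*F)
x = 13
t(q, U) = -q*U²/5 (t(q, U) = -U*q*U/5 = -q*U²/5)
r(X, m) = 14 + 4*X (r(X, m) = (1 + X*4) + 13 = (1 + 4*X) + 13 = 14 + 4*X)
-r(-26, t(√(-4 - 4), 4)) = -(14 + 4*(-26)) = -(14 - 104) = -1*(-90) = 90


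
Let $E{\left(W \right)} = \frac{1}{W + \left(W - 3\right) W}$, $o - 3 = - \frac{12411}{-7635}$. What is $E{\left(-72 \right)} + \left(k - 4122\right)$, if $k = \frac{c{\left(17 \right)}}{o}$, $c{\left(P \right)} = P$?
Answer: $- \frac{7175175685}{1742256} \approx -4118.3$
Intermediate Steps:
$o = \frac{11772}{2545}$ ($o = 3 - \frac{12411}{-7635} = 3 - - \frac{4137}{2545} = 3 + \frac{4137}{2545} = \frac{11772}{2545} \approx 4.6255$)
$k = \frac{43265}{11772}$ ($k = \frac{17}{\frac{11772}{2545}} = 17 \cdot \frac{2545}{11772} = \frac{43265}{11772} \approx 3.6752$)
$E{\left(W \right)} = \frac{1}{W + W \left(-3 + W\right)}$ ($E{\left(W \right)} = \frac{1}{W + \left(-3 + W\right) W} = \frac{1}{W + W \left(-3 + W\right)}$)
$E{\left(-72 \right)} + \left(k - 4122\right) = \frac{1}{\left(-72\right) \left(-2 - 72\right)} + \left(\frac{43265}{11772} - 4122\right) = - \frac{1}{72 \left(-74\right)} + \left(\frac{43265}{11772} - 4122\right) = \left(- \frac{1}{72}\right) \left(- \frac{1}{74}\right) - \frac{48480919}{11772} = \frac{1}{5328} - \frac{48480919}{11772} = - \frac{7175175685}{1742256}$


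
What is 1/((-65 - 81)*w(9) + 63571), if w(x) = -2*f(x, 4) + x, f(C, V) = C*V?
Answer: 1/72769 ≈ 1.3742e-5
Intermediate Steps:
w(x) = -7*x (w(x) = -2*x*4 + x = -8*x + x = -7*x)
1/((-65 - 81)*w(9) + 63571) = 1/((-65 - 81)*(-7*9) + 63571) = 1/(-146*(-63) + 63571) = 1/(9198 + 63571) = 1/72769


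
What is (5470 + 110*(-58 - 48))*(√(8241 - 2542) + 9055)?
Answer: -56050450 - 6190*√5699 ≈ -5.6518e+7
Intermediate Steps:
(5470 + 110*(-58 - 48))*(√(8241 - 2542) + 9055) = (5470 + 110*(-106))*(√5699 + 9055) = (5470 - 11660)*(9055 + √5699) = -6190*(9055 + √5699) = -56050450 - 6190*√5699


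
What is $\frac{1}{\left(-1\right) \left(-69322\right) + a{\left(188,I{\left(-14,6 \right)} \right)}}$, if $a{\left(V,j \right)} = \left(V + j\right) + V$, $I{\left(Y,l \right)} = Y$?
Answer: $\frac{1}{69684} \approx 1.4351 \cdot 10^{-5}$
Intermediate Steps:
$a{\left(V,j \right)} = j + 2 V$
$\frac{1}{\left(-1\right) \left(-69322\right) + a{\left(188,I{\left(-14,6 \right)} \right)}} = \frac{1}{\left(-1\right) \left(-69322\right) + \left(-14 + 2 \cdot 188\right)} = \frac{1}{69322 + \left(-14 + 376\right)} = \frac{1}{69322 + 362} = \frac{1}{69684}$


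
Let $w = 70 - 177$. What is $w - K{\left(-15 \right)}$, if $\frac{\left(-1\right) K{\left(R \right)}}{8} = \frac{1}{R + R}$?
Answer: $- \frac{1609}{15} \approx -107.27$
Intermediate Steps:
$K{\left(R \right)} = - \frac{4}{R}$ ($K{\left(R \right)} = - \frac{8}{R + R} = - \frac{8}{2 R} = - 8 \frac{1}{2 R} = - \frac{4}{R}$)
$w = -107$ ($w = 70 - 177 = -107$)
$w - K{\left(-15 \right)} = -107 - - \frac{4}{-15} = -107 - \left(-4\right) \left(- \frac{1}{15}\right) = -107 - \frac{4}{15} = - \frac{1609}{15}$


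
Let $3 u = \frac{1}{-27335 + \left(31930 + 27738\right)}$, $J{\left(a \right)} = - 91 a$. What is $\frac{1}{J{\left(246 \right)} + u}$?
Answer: $- \frac{96999}{2171419613} \approx -4.4671 \cdot 10^{-5}$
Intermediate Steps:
$u = \frac{1}{96999}$ ($u = \frac{1}{3 \left(-27335 + \left(31930 + 27738\right)\right)} = \frac{1}{3 \left(-27335 + 59668\right)} = \frac{1}{3 \cdot 32333} = \frac{1}{3} \cdot \frac{1}{32333} = \frac{1}{96999} \approx 1.0309 \cdot 10^{-5}$)
$\frac{1}{J{\left(246 \right)} + u} = \frac{1}{\left(-91\right) 246 + \frac{1}{96999}} = \frac{1}{-22386 + \frac{1}{96999}} = \frac{1}{- \frac{2171419613}{96999}} = - \frac{96999}{2171419613}$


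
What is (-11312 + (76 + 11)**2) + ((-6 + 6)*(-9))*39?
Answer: -3743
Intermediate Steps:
(-11312 + (76 + 11)**2) + ((-6 + 6)*(-9))*39 = (-11312 + 87**2) + (0*(-9))*39 = (-11312 + 7569) + 0*39 = -3743 + 0 = -3743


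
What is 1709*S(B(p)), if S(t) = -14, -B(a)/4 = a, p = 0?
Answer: -23926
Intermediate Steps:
B(a) = -4*a
1709*S(B(p)) = 1709*(-14) = -23926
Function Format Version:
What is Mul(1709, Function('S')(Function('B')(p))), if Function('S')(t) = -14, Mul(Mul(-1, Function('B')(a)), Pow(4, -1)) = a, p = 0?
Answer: -23926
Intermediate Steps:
Function('B')(a) = Mul(-4, a)
Mul(1709, Function('S')(Function('B')(p))) = Mul(1709, -14) = -23926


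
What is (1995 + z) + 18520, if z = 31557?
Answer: 52072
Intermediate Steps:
(1995 + z) + 18520 = (1995 + 31557) + 18520 = 33552 + 18520 = 52072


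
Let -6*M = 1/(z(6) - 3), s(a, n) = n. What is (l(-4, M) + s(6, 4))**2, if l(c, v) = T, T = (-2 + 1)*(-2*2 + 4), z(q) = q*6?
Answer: 16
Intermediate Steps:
z(q) = 6*q
M = -1/198 (M = -1/(6*(6*6 - 3)) = -1/(6*(36 - 3)) = -1/6/33 = -1/6*1/33 = -1/198 ≈ -0.0050505)
T = 0 (T = -(-4 + 4) = -1*0 = 0)
l(c, v) = 0
(l(-4, M) + s(6, 4))**2 = (0 + 4)**2 = 4**2 = 16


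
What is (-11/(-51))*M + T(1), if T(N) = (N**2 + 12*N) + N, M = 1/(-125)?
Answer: 89239/6375 ≈ 13.998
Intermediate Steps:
M = -1/125 ≈ -0.0080000
T(N) = N**2 + 13*N
(-11/(-51))*M + T(1) = -11/(-51)*(-1/125) + 1*(13 + 1) = -11*(-1/51)*(-1/125) + 1*14 = (11/51)*(-1/125) + 14 = -11/6375 + 14 = 89239/6375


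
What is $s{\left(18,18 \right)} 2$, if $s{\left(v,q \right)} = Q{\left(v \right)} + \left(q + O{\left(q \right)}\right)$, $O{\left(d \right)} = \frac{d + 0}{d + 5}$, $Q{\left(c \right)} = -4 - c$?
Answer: $- \frac{148}{23} \approx -6.4348$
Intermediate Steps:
$O{\left(d \right)} = \frac{d}{5 + d}$
$s{\left(v,q \right)} = -4 + q - v + \frac{q}{5 + q}$ ($s{\left(v,q \right)} = \left(-4 - v\right) + \left(q + \frac{q}{5 + q}\right) = -4 + q - v + \frac{q}{5 + q}$)
$s{\left(18,18 \right)} 2 = \frac{18 + \left(5 + 18\right) \left(-4 + 18 - 18\right)}{5 + 18} \cdot 2 = \frac{18 + 23 \left(-4 + 18 - 18\right)}{23} \cdot 2 = \frac{18 + 23 \left(-4\right)}{23} \cdot 2 = \frac{18 - 92}{23} \cdot 2 = \frac{1}{23} \left(-74\right) 2 = \left(- \frac{74}{23}\right) 2 = - \frac{148}{23}$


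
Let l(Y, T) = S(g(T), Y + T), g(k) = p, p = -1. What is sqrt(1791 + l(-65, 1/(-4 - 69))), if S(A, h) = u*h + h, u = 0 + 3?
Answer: sqrt(8158407)/73 ≈ 39.127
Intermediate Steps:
u = 3
g(k) = -1
S(A, h) = 4*h (S(A, h) = 3*h + h = 4*h)
l(Y, T) = 4*T + 4*Y (l(Y, T) = 4*(Y + T) = 4*(T + Y) = 4*T + 4*Y)
sqrt(1791 + l(-65, 1/(-4 - 69))) = sqrt(1791 + (4/(-4 - 69) + 4*(-65))) = sqrt(1791 + (4/(-73) - 260)) = sqrt(1791 + (4*(-1/73) - 260)) = sqrt(1791 + (-4/73 - 260)) = sqrt(1791 - 18984/73) = sqrt(111759/73) = sqrt(8158407)/73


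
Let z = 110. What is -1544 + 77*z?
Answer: 6926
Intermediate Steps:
-1544 + 77*z = -1544 + 77*110 = -1544 + 8470 = 6926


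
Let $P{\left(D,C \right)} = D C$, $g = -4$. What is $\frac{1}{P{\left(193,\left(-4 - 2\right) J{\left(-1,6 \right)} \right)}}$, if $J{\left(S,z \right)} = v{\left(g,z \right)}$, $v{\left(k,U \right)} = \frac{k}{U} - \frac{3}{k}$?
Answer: $- \frac{2}{193} \approx -0.010363$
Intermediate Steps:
$v{\left(k,U \right)} = - \frac{3}{k} + \frac{k}{U}$
$J{\left(S,z \right)} = \frac{3}{4} - \frac{4}{z}$ ($J{\left(S,z \right)} = - \frac{3}{-4} - \frac{4}{z} = \left(-3\right) \left(- \frac{1}{4}\right) - \frac{4}{z} = \frac{3}{4} - \frac{4}{z}$)
$P{\left(D,C \right)} = C D$
$\frac{1}{P{\left(193,\left(-4 - 2\right) J{\left(-1,6 \right)} \right)}} = \frac{1}{\left(-4 - 2\right) \left(\frac{3}{4} - \frac{4}{6}\right) 193} = \frac{1}{- 6 \left(\frac{3}{4} - \frac{2}{3}\right) 193} = \frac{1}{\left(-6\right) \frac{1}{12} \cdot 193} = \frac{1}{\left(- \frac{1}{2}\right) 193} = \frac{1}{- \frac{193}{2}} = - \frac{2}{193}$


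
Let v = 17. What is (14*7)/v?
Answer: 98/17 ≈ 5.7647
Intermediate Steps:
(14*7)/v = (14*7)/17 = 98*(1/17) = 98/17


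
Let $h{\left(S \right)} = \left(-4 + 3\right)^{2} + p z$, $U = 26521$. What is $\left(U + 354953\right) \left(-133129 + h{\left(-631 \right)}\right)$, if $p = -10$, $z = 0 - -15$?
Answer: $-50842091772$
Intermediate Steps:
$z = 15$ ($z = 0 + 15 = 15$)
$h{\left(S \right)} = -149$ ($h{\left(S \right)} = \left(-4 + 3\right)^{2} - 150 = \left(-1\right)^{2} - 150 = 1 - 150 = -149$)
$\left(U + 354953\right) \left(-133129 + h{\left(-631 \right)}\right) = \left(26521 + 354953\right) \left(-133129 - 149\right) = 381474 \left(-133278\right) = -50842091772$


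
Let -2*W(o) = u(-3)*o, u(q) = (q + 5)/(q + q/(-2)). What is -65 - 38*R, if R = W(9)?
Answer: -293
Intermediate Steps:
u(q) = 2*(5 + q)/q (u(q) = (5 + q)/(q + q*(-½)) = (5 + q)/(q - q/2) = (5 + q)/((q/2)) = (5 + q)*(2/q) = 2*(5 + q)/q)
W(o) = 2*o/3 (W(o) = -(2 + 10/(-3))*o/2 = -(2 + 10*(-⅓))*o/2 = -(2 - 10/3)*o/2 = -(-2)*o/3 = 2*o/3)
R = 6 (R = (⅔)*9 = 6)
-65 - 38*R = -65 - 38*6 = -65 - 228 = -293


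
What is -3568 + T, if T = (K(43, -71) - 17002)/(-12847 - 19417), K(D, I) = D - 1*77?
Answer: -28775229/8066 ≈ -3567.5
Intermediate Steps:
K(D, I) = -77 + D (K(D, I) = D - 77 = -77 + D)
T = 4259/8066 (T = ((-77 + 43) - 17002)/(-12847 - 19417) = (-34 - 17002)/(-32264) = -17036*(-1/32264) = 4259/8066 ≈ 0.52802)
-3568 + T = -3568 + 4259/8066 = -28775229/8066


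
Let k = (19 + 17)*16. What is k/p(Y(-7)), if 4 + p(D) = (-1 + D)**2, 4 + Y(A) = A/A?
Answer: 48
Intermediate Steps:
Y(A) = -3 (Y(A) = -4 + A/A = -4 + 1 = -3)
p(D) = -4 + (-1 + D)**2
k = 576 (k = 36*16 = 576)
k/p(Y(-7)) = 576/(-4 + (-1 - 3)**2) = 576/(-4 + (-4)**2) = 576/(-4 + 16) = 576/12 = 576*(1/12) = 48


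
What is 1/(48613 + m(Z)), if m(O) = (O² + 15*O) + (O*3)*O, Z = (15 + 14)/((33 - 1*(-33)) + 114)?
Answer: 2025/98446429 ≈ 2.0570e-5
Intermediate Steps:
Z = 29/180 (Z = 29/((33 + 33) + 114) = 29/(66 + 114) = 29/180 ≈ 0.16111)
m(O) = 4*O² + 15*O (m(O) = (O² + 15*O) + (3*O)*O = (O² + 15*O) + 3*O² = 4*O² + 15*O)
1/(48613 + m(Z)) = 1/(48613 + 29*(15 + 4*(29/180))/180) = 1/(48613 + 29*(15 + 29/45)/180) = 1/(48613 + (29/180)*(704/45)) = 1/(48613 + 5104/2025) = 1/(98446429/2025) = 2025/98446429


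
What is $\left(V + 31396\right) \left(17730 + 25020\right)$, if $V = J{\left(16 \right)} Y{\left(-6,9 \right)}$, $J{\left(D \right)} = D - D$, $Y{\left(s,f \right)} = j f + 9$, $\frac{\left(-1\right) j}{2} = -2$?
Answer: $1342179000$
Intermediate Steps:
$j = 4$ ($j = \left(-2\right) \left(-2\right) = 4$)
$Y{\left(s,f \right)} = 9 + 4 f$ ($Y{\left(s,f \right)} = 4 f + 9 = 9 + 4 f$)
$J{\left(D \right)} = 0$
$V = 0$ ($V = 0 \left(9 + 4 \cdot 9\right) = 0 \left(9 + 36\right) = 0 \cdot 45 = 0$)
$\left(V + 31396\right) \left(17730 + 25020\right) = \left(0 + 31396\right) \left(17730 + 25020\right) = 31396 \cdot 42750 = 1342179000$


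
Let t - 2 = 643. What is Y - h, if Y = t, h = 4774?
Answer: -4129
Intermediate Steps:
t = 645 (t = 2 + 643 = 645)
Y = 645
Y - h = 645 - 1*4774 = 645 - 4774 = -4129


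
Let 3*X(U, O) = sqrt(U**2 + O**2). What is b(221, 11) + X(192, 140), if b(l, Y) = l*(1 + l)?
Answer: 49062 + 4*sqrt(3529)/3 ≈ 49141.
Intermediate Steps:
X(U, O) = sqrt(O**2 + U**2)/3 (X(U, O) = sqrt(U**2 + O**2)/3 = sqrt(O**2 + U**2)/3)
b(221, 11) + X(192, 140) = 221*(1 + 221) + sqrt(140**2 + 192**2)/3 = 221*222 + sqrt(19600 + 36864)/3 = 49062 + sqrt(56464)/3 = 49062 + (4*sqrt(3529))/3 = 49062 + 4*sqrt(3529)/3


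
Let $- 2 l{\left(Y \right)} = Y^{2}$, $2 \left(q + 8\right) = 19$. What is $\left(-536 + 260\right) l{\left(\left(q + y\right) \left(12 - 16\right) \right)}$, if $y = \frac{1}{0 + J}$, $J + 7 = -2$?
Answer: $\frac{115000}{27} \approx 4259.3$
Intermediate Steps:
$J = -9$ ($J = -7 - 2 = -9$)
$q = \frac{3}{2}$ ($q = -8 + \frac{1}{2} \cdot 19 = -8 + \frac{19}{2} = \frac{3}{2} \approx 1.5$)
$y = - \frac{1}{9}$ ($y = \frac{1}{0 - 9} = \frac{1}{-9} = - \frac{1}{9} \approx -0.11111$)
$l{\left(Y \right)} = - \frac{Y^{2}}{2}$
$\left(-536 + 260\right) l{\left(\left(q + y\right) \left(12 - 16\right) \right)} = \left(-536 + 260\right) \left(- \frac{\left(\left(\frac{3}{2} - \frac{1}{9}\right) \left(12 - 16\right)\right)^{2}}{2}\right) = - 276 \left(- \frac{\left(\frac{25}{18} \left(-4\right)\right)^{2}}{2}\right) = - 276 \left(- \frac{\left(- \frac{50}{9}\right)^{2}}{2}\right) = - 276 \left(\left(- \frac{1}{2}\right) \frac{2500}{81}\right) = \left(-276\right) \left(- \frac{1250}{81}\right) = \frac{115000}{27}$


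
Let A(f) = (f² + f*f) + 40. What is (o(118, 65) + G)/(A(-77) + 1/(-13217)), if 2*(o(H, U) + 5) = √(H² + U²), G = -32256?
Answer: -426393637/157255865 + 13217*√18149/314511730 ≈ -2.7058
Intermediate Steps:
A(f) = 40 + 2*f² (A(f) = (f² + f²) + 40 = 2*f² + 40 = 40 + 2*f²)
o(H, U) = -5 + √(H² + U²)/2
(o(118, 65) + G)/(A(-77) + 1/(-13217)) = ((-5 + √(118² + 65²)/2) - 32256)/((40 + 2*(-77)²) + 1/(-13217)) = ((-5 + √(13924 + 4225)/2) - 32256)/((40 + 2*5929) - 1/13217) = ((-5 + √18149/2) - 32256)/((40 + 11858) - 1/13217) = (-32261 + √18149/2)/(11898 - 1/13217) = (-32261 + √18149/2)/(157255865/13217) = (-32261 + √18149/2)*(13217/157255865) = -426393637/157255865 + 13217*√18149/314511730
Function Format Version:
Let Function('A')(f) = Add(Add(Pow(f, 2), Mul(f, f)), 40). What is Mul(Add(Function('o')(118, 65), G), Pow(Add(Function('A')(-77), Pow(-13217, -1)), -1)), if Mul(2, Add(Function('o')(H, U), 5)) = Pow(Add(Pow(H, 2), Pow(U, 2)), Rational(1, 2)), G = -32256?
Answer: Add(Rational(-426393637, 157255865), Mul(Rational(13217, 314511730), Pow(18149, Rational(1, 2)))) ≈ -2.7058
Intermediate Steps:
Function('A')(f) = Add(40, Mul(2, Pow(f, 2))) (Function('A')(f) = Add(Add(Pow(f, 2), Pow(f, 2)), 40) = Add(Mul(2, Pow(f, 2)), 40) = Add(40, Mul(2, Pow(f, 2))))
Function('o')(H, U) = Add(-5, Mul(Rational(1, 2), Pow(Add(Pow(H, 2), Pow(U, 2)), Rational(1, 2))))
Mul(Add(Function('o')(118, 65), G), Pow(Add(Function('A')(-77), Pow(-13217, -1)), -1)) = Mul(Add(Add(-5, Mul(Rational(1, 2), Pow(Add(Pow(118, 2), Pow(65, 2)), Rational(1, 2)))), -32256), Pow(Add(Add(40, Mul(2, Pow(-77, 2))), Pow(-13217, -1)), -1)) = Mul(Add(Add(-5, Mul(Rational(1, 2), Pow(Add(13924, 4225), Rational(1, 2)))), -32256), Pow(Add(Add(40, Mul(2, 5929)), Rational(-1, 13217)), -1)) = Mul(Add(Add(-5, Mul(Rational(1, 2), Pow(18149, Rational(1, 2)))), -32256), Pow(Add(Add(40, 11858), Rational(-1, 13217)), -1)) = Mul(Add(-32261, Mul(Rational(1, 2), Pow(18149, Rational(1, 2)))), Pow(Add(11898, Rational(-1, 13217)), -1)) = Mul(Add(-32261, Mul(Rational(1, 2), Pow(18149, Rational(1, 2)))), Pow(Rational(157255865, 13217), -1)) = Mul(Add(-32261, Mul(Rational(1, 2), Pow(18149, Rational(1, 2)))), Rational(13217, 157255865)) = Add(Rational(-426393637, 157255865), Mul(Rational(13217, 314511730), Pow(18149, Rational(1, 2))))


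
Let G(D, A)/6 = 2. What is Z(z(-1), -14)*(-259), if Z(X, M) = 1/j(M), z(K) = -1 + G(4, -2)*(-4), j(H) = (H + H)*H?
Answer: -37/56 ≈ -0.66071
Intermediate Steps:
G(D, A) = 12 (G(D, A) = 6*2 = 12)
j(H) = 2*H² (j(H) = (2*H)*H = 2*H²)
z(K) = -49 (z(K) = -1 + 12*(-4) = -1 - 48 = -49)
Z(X, M) = 1/(2*M²)
Z(z(-1), -14)*(-259) = ((½)/(-14)²)*(-259) = ((½)*(1/196))*(-259) = (1/392)*(-259) = -37/56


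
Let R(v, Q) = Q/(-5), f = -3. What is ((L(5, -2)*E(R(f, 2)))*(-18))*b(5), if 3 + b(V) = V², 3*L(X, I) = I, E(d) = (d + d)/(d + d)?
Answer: 264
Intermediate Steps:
R(v, Q) = -Q/5 (R(v, Q) = Q*(-⅕) = -Q/5)
E(d) = 1 (E(d) = (2*d)/((2*d)) = (2*d)*(1/(2*d)) = 1)
L(X, I) = I/3
b(V) = -3 + V²
((L(5, -2)*E(R(f, 2)))*(-18))*b(5) = ((((⅓)*(-2))*1)*(-18))*(-3 + 5²) = (-⅔*1*(-18))*(-3 + 25) = -⅔*(-18)*22 = 12*22 = 264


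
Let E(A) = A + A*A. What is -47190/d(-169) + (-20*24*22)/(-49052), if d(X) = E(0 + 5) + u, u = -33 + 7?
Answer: -289340205/24526 ≈ -11797.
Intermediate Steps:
E(A) = A + A²
u = -26
d(X) = 4 (d(X) = (0 + 5)*(1 + (0 + 5)) - 26 = 5*(1 + 5) - 26 = 5*6 - 26 = 30 - 26 = 4)
-47190/d(-169) + (-20*24*22)/(-49052) = -47190/4 + (-20*24*22)/(-49052) = -47190*¼ - 480*22*(-1/49052) = -23595/2 - 10560*(-1/49052) = -23595/2 + 2640/12263 = -289340205/24526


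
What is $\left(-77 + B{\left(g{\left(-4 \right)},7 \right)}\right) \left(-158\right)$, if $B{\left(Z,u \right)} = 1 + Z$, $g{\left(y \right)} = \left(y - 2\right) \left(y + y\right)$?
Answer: $4424$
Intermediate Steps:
$g{\left(y \right)} = 2 y \left(-2 + y\right)$ ($g{\left(y \right)} = \left(-2 + y\right) 2 y = 2 y \left(-2 + y\right)$)
$\left(-77 + B{\left(g{\left(-4 \right)},7 \right)}\right) \left(-158\right) = \left(-77 + \left(1 + 2 \left(-4\right) \left(-2 - 4\right)\right)\right) \left(-158\right) = \left(-77 + \left(1 + 2 \left(-4\right) \left(-6\right)\right)\right) \left(-158\right) = \left(-77 + \left(1 + 48\right)\right) \left(-158\right) = \left(-77 + 49\right) \left(-158\right) = \left(-28\right) \left(-158\right) = 4424$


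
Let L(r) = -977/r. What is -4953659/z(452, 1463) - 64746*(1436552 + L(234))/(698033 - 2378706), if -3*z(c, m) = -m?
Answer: 1444277231224728/31964719787 ≈ 45184.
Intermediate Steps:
z(c, m) = m/3 (z(c, m) = -(-1)*m/3 = m/3)
-4953659/z(452, 1463) - 64746*(1436552 + L(234))/(698033 - 2378706) = -4953659/((1/3)*1463) - 64746*(1436552 - 977/234)/(698033 - 2378706) = -4953659/1463/3 - 64746/((-1680673/(1436552 - 977*1/234))) = -4953659*3/1463 - 64746/((-1680673/(1436552 - 977/234))) = -14860977/1463 - 64746/((-1680673/336152191/234)) = -14860977/1463 - 64746/((-1680673*234/336152191)) = -14860977/1463 - 64746/(-393277482/336152191) = -14860977/1463 - 64746*(-336152191/393277482) = -14860977/1463 + 1209139431027/21848749 = 1444277231224728/31964719787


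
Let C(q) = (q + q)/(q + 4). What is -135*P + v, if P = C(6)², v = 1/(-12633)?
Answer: -12279281/63165 ≈ -194.40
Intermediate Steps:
C(q) = 2*q/(4 + q) (C(q) = (2*q)/(4 + q) = 2*q/(4 + q))
v = -1/12633 ≈ -7.9158e-5
P = 36/25 (P = (2*6/(4 + 6))² = (2*6/10)² = (2*6*(⅒))² = (6/5)² = 36/25 ≈ 1.4400)
-135*P + v = -135*36/25 - 1/12633 = -972/5 - 1/12633 = -12279281/63165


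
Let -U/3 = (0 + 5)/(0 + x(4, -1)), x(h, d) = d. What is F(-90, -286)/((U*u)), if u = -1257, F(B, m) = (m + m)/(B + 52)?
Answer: -286/358245 ≈ -0.00079834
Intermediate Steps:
F(B, m) = 2*m/(52 + B) (F(B, m) = (2*m)/(52 + B) = 2*m/(52 + B))
U = 15 (U = -3*(0 + 5)/(0 - 1) = -15/(-1) = -15*(-1) = -3*(-5) = 15)
F(-90, -286)/((U*u)) = (2*(-286)/(52 - 90))/((15*(-1257))) = (2*(-286)/(-38))/(-18855) = (2*(-286)*(-1/38))*(-1/18855) = (286/19)*(-1/18855) = -286/358245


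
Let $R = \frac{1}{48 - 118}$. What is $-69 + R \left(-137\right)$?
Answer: $- \frac{4693}{70} \approx -67.043$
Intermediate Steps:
$R = - \frac{1}{70}$ ($R = \frac{1}{-70} = - \frac{1}{70} \approx -0.014286$)
$-69 + R \left(-137\right) = -69 - - \frac{137}{70} = -69 + \frac{137}{70} = - \frac{4693}{70}$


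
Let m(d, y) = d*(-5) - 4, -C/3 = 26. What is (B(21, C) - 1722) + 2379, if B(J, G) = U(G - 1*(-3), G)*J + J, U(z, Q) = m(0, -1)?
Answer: 594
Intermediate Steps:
C = -78 (C = -3*26 = -78)
m(d, y) = -4 - 5*d (m(d, y) = -5*d - 4 = -4 - 5*d)
U(z, Q) = -4 (U(z, Q) = -4 - 5*0 = -4 + 0 = -4)
B(J, G) = -3*J (B(J, G) = -4*J + J = -3*J)
(B(21, C) - 1722) + 2379 = (-3*21 - 1722) + 2379 = (-63 - 1722) + 2379 = -1785 + 2379 = 594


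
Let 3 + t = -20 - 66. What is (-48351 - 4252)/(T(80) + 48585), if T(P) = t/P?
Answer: -4208240/3886711 ≈ -1.0827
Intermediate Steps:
t = -89 (t = -3 + (-20 - 66) = -3 - 86 = -89)
T(P) = -89/P
(-48351 - 4252)/(T(80) + 48585) = (-48351 - 4252)/(-89/80 + 48585) = -52603/(-89*1/80 + 48585) = -52603/(-89/80 + 48585) = -52603/3886711/80 = -52603*80/3886711 = -4208240/3886711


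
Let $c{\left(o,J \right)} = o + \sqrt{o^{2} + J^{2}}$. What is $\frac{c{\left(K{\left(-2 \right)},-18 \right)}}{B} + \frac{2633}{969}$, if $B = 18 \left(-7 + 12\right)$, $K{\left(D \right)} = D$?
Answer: $\frac{39172}{14535} + \frac{\sqrt{82}}{45} \approx 2.8962$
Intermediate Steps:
$B = 90$ ($B = 18 \cdot 5 = 90$)
$c{\left(o,J \right)} = o + \sqrt{J^{2} + o^{2}}$
$\frac{c{\left(K{\left(-2 \right)},-18 \right)}}{B} + \frac{2633}{969} = \frac{-2 + \sqrt{\left(-18\right)^{2} + \left(-2\right)^{2}}}{90} + \frac{2633}{969} = \left(-2 + \sqrt{324 + 4}\right) \frac{1}{90} + 2633 \cdot \frac{1}{969} = \left(-2 + \sqrt{328}\right) \frac{1}{90} + \frac{2633}{969} = \left(-2 + 2 \sqrt{82}\right) \frac{1}{90} + \frac{2633}{969} = \left(- \frac{1}{45} + \frac{\sqrt{82}}{45}\right) + \frac{2633}{969} = \frac{39172}{14535} + \frac{\sqrt{82}}{45}$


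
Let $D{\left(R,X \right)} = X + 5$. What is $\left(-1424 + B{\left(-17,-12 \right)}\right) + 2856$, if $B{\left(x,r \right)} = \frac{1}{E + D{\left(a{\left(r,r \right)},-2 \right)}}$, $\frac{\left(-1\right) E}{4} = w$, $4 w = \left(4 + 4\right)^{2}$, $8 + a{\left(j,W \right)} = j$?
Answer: $\frac{87351}{61} \approx 1432.0$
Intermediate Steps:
$a{\left(j,W \right)} = -8 + j$
$w = 16$ ($w = \frac{\left(4 + 4\right)^{2}}{4} = \frac{8^{2}}{4} = \frac{1}{4} \cdot 64 = 16$)
$E = -64$ ($E = \left(-4\right) 16 = -64$)
$D{\left(R,X \right)} = 5 + X$
$B{\left(x,r \right)} = - \frac{1}{61}$ ($B{\left(x,r \right)} = \frac{1}{-64 + \left(5 - 2\right)} = \frac{1}{-64 + 3} = \frac{1}{-61} = - \frac{1}{61}$)
$\left(-1424 + B{\left(-17,-12 \right)}\right) + 2856 = \left(-1424 - \frac{1}{61}\right) + 2856 = - \frac{86865}{61} + 2856 = \frac{87351}{61}$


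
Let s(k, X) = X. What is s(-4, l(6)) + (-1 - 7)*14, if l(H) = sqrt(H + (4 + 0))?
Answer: -112 + sqrt(10) ≈ -108.84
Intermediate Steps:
l(H) = sqrt(4 + H) (l(H) = sqrt(H + 4) = sqrt(4 + H))
s(-4, l(6)) + (-1 - 7)*14 = sqrt(4 + 6) + (-1 - 7)*14 = sqrt(10) - 8*14 = sqrt(10) - 112 = -112 + sqrt(10)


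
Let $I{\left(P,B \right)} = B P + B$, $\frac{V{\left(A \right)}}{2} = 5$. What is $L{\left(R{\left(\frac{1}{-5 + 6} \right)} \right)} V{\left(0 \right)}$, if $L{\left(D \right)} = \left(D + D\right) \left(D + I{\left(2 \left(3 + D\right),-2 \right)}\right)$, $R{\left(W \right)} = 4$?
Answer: $-2080$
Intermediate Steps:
$V{\left(A \right)} = 10$ ($V{\left(A \right)} = 2 \cdot 5 = 10$)
$I{\left(P,B \right)} = B + B P$
$L{\left(D \right)} = 2 D \left(-14 - 3 D\right)$ ($L{\left(D \right)} = \left(D + D\right) \left(D - 2 \left(1 + 2 \left(3 + D\right)\right)\right) = 2 D \left(D - 2 \left(1 + \left(6 + 2 D\right)\right)\right) = 2 D \left(D - 2 \left(7 + 2 D\right)\right) = 2 D \left(D - \left(14 + 4 D\right)\right) = 2 D \left(-14 - 3 D\right)$)
$L{\left(R{\left(\frac{1}{-5 + 6} \right)} \right)} V{\left(0 \right)} = 2 \cdot 4 \left(-14 - 12\right) 10 = 2 \cdot 4 \left(-26\right) 10 = \left(-208\right) 10 = -2080$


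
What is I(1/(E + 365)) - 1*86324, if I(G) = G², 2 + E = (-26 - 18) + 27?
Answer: -10334363983/119716 ≈ -86324.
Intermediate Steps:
E = -19 (E = -2 + ((-26 - 18) + 27) = -2 + (-44 + 27) = -2 - 17 = -19)
I(1/(E + 365)) - 1*86324 = (1/(-19 + 365))² - 1*86324 = (1/346)² - 86324 = 1/119716 - 86324 = -10334363983/119716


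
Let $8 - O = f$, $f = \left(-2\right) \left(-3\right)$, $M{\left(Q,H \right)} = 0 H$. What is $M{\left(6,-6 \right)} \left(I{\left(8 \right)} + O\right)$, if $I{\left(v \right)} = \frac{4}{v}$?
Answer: $0$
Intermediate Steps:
$M{\left(Q,H \right)} = 0$
$f = 6$
$O = 2$ ($O = 8 - 6 = 2$)
$M{\left(6,-6 \right)} \left(I{\left(8 \right)} + O\right) = 0 \left(\frac{4}{8} + 2\right) = 0 \left(4 \cdot \frac{1}{8} + 2\right) = 0 \left(\frac{1}{2} + 2\right) = 0 \cdot \frac{5}{2} = 0$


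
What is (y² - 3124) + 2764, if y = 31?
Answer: 601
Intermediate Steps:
(y² - 3124) + 2764 = (31² - 3124) + 2764 = (961 - 3124) + 2764 = -2163 + 2764 = 601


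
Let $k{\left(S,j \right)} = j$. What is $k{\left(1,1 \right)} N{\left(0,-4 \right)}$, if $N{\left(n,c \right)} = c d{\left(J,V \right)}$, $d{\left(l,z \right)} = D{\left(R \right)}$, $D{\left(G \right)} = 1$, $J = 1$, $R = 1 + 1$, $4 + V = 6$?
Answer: $-4$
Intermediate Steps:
$V = 2$ ($V = -4 + 6 = 2$)
$R = 2$
$d{\left(l,z \right)} = 1$
$N{\left(n,c \right)} = c$ ($N{\left(n,c \right)} = c 1 = c$)
$k{\left(1,1 \right)} N{\left(0,-4 \right)} = 1 \left(-4\right) = -4$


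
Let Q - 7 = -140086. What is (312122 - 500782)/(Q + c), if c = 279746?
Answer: -188660/139667 ≈ -1.3508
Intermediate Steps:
Q = -140079 (Q = 7 - 140086 = -140079)
(312122 - 500782)/(Q + c) = (312122 - 500782)/(-140079 + 279746) = -188660/139667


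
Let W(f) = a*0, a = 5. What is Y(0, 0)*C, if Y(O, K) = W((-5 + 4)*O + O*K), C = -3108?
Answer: 0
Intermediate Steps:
W(f) = 0 (W(f) = 5*0 = 0)
Y(O, K) = 0
Y(0, 0)*C = 0*(-3108) = 0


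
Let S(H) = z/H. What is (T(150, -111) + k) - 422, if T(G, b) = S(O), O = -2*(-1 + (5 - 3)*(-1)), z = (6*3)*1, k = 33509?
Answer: 33090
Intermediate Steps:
z = 18 (z = 18*1 = 18)
O = 6 (O = -2*(-1 + 2*(-1)) = -2*(-1 - 2) = -2*(-3) = 6)
S(H) = 18/H
T(G, b) = 3 (T(G, b) = 18/6 = 18*(1/6) = 3)
(T(150, -111) + k) - 422 = (3 + 33509) - 422 = 33512 - 422 = 33090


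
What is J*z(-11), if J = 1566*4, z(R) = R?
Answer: -68904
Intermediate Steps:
J = 6264
J*z(-11) = 6264*(-11) = -68904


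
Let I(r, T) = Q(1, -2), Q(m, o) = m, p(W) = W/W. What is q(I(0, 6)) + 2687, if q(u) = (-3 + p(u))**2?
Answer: 2691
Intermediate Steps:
p(W) = 1
I(r, T) = 1
q(u) = 4 (q(u) = (-3 + 1)**2 = (-2)**2 = 4)
q(I(0, 6)) + 2687 = 4 + 2687 = 2691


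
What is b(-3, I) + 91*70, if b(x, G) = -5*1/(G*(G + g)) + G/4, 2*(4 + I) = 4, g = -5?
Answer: 44584/7 ≈ 6369.1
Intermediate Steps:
I = -2 (I = -4 + (½)*4 = -4 + 2 = -2)
b(x, G) = G/4 - 5/(G*(-5 + G)) (b(x, G) = -5*1/(G*(G - 5)) + G/4 = -5*1/(G*(-5 + G)) + G*(¼) = -5/(G*(-5 + G)) + G/4 = G/4 - 5/(G*(-5 + G)))
b(-3, I) + 91*70 = (¼)*(-20 + (-2)³ - 5*(-2)²)/(-2*(-5 - 2)) + 91*70 = (¼)*(-½)*(-20 - 8 - 5*4)/(-7) + 6370 = (¼)*(-½)*(-⅐)*(-20 - 8 - 20) + 6370 = (¼)*(-½)*(-⅐)*(-48) + 6370 = -6/7 + 6370 = 44584/7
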